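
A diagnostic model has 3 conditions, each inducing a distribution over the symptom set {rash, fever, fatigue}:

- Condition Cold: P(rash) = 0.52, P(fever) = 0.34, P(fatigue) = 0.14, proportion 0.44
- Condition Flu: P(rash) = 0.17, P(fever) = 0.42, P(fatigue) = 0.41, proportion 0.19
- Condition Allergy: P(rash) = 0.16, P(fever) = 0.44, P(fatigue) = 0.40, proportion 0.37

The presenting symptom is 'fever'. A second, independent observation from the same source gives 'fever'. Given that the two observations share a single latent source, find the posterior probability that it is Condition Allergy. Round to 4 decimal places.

By Bayes' theorem, P(k | x) = π_k f_k(x) / Σ_j π_j f_j(x).
Since both observations come from the same component, the likelihood for component k is f_k(x₁)·f_k(x₂).
  L_Cold = [0.34] × [0.34] = 0.1156
  L_Flu = [0.42] × [0.42] = 0.1764
  L_Allergy = [0.44] × [0.44] = 0.1936
Prior × likelihood for each component:
  π_Cold·L_Cold = 0.44 × 0.1156 = 0.050864
  π_Flu·L_Flu = 0.19 × 0.1764 = 0.033516
  π_Allergy·L_Allergy = 0.37 × 0.1936 = 0.071632
Evidence: 0.050864 + 0.033516 + 0.071632 = 0.156012
Responsibility of Condition Allergy: 0.071632 / 0.156012 ≈ 0.4591

0.4591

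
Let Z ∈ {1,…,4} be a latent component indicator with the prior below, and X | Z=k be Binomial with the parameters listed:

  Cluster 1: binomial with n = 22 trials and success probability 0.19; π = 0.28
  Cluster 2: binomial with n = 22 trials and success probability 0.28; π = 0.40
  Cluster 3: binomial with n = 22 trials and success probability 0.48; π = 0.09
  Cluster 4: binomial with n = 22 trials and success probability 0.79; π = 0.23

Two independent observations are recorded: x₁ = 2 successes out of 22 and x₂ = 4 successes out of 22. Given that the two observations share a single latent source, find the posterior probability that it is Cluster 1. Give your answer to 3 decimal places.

P(component k | x) = w_k·f_k(x) / marginal(x), where marginal(x) = Σ_j w_j·f_j(x).
Since both observations come from the same component, the likelihood for component k is f_k(x₁)·f_k(x₂).
  L_1 = [C(22,2)·0.19^2·0.81^20 = 231·0.0361·0.0147809 = 0.123259] × [0.214763] = 0.0264715
  L_2 = [C(22,2)·0.28^2·0.72^20 = 231·0.0784·0.00140168 = 0.025385] × [0.121571] = 0.0030861
  L_3 = [C(22,2)·0.48^2·0.52^20 = 231·0.2304·2.08962e-06 = 0.000111214] × [0.00300082] = 3.33734e-07
  L_4 = [C(22,2)·0.79^2·0.21^20 = 231·0.6241·2.78218e-14 = 4.01099e-12] × [1.7975e-09] = 7.20978e-21
Unnormalised posteriors:
  w_1·L_1 = 0.28 × 0.0264715 = 0.00741202
  w_2·L_2 = 0.40 × 0.0030861 = 0.00123444
  w_3·L_3 = 0.09 × 3.33734e-07 = 3.00361e-08
  w_4·L_4 = 0.23 × 7.20978e-21 = 1.65825e-21
Normaliser: 0.00741202 + 0.00123444 + 3.00361e-08 + 1.65825e-21 = 0.00864649
P(Cluster 1 | x₁,x₂) ≈ 0.857

0.857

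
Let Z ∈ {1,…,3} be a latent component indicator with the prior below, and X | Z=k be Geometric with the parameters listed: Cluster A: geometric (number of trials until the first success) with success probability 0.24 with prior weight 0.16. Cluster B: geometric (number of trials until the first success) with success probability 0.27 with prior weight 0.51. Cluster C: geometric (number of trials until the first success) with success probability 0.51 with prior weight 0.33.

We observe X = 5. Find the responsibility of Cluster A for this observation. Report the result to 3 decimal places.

0.208

By Bayes' theorem, P(k | x) = π_k f_k(x) / Σ_j π_j f_j(x).
Evaluate each component's likelihood at the observed value:
  L_A = 0.24·(1−0.24)^4 = 0.24·0.333622 = 0.0800692
  L_B = 0.27·(1−0.27)^4 = 0.27·0.283982 = 0.0766753
  L_C = 0.51·(1−0.51)^4 = 0.51·0.057648 = 0.0294005
Multiply by the mixture weights:
  π_A·L_A = 0.16 × 0.0800692 = 0.0128111
  π_B·L_B = 0.51 × 0.0766753 = 0.0391044
  π_C·L_C = 0.33 × 0.0294005 = 0.00970216
Marginal: 0.0128111 + 0.0391044 + 0.00970216 = 0.0616176
So the posterior for Cluster A is 0.0128111 / 0.0616176 ≈ 0.208.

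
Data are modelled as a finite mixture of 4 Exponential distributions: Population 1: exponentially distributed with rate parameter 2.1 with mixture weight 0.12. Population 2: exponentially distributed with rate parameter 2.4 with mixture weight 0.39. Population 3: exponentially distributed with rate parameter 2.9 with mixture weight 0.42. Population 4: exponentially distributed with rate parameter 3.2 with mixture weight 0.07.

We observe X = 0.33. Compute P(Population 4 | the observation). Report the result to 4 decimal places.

0.0711

P(component k | x) = P(Z=k)·f_k(x) / marginal(x), where marginal(x) = Σ_j P(Z=j)·f_j(x).
Evaluate each component's likelihood at the observed value:
  p_1 = 2.1·e^(−2.1·0.33) = 2.1·e^(−0.6930) = 1.05015
  p_2 = 2.4·e^(−2.4·0.33) = 2.4·e^(−0.7920) = 1.08705
  p_3 = 2.9·e^(−2.9·0.33) = 2.9·e^(−0.9570) = 1.11373
  p_4 = 3.2·e^(−3.2·0.33) = 3.2·e^(−1.0560) = 1.1131
Unnormalised posteriors:
  P(Z=1)·p_1 = 0.12 × 1.05015 = 0.126019
  P(Z=2)·p_2 = 0.39 × 1.08705 = 0.42395
  P(Z=3)·p_3 = 0.42 × 1.11373 = 0.467765
  P(Z=4)·p_4 = 0.07 × 1.1131 = 0.0779171
Denominator: 0.126019 + 0.42395 + 0.467765 + 0.0779171 = 1.09565
Responsibility of Population 4: 0.0779171 / 1.09565 ≈ 0.0711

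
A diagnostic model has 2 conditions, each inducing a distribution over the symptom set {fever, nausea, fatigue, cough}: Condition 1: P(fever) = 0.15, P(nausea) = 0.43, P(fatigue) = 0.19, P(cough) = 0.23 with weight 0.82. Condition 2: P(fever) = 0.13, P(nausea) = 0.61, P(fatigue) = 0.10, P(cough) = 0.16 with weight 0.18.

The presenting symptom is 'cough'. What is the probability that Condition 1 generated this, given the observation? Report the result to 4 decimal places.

0.8675

Apply Bayes' rule: the posterior for each component is proportional to its prior times its likelihood at x.
Evaluate each component's likelihood at the observed value:
  L_1 = 0.23
  L_2 = 0.16
Prior × likelihood for each component:
  π_1·L_1 = 0.82 × 0.23 = 0.1886
  π_2·L_2 = 0.18 × 0.16 = 0.0288
Evidence: 0.1886 + 0.0288 = 0.2174
Responsibility of Condition 1: 0.1886 / 0.2174 ≈ 0.8675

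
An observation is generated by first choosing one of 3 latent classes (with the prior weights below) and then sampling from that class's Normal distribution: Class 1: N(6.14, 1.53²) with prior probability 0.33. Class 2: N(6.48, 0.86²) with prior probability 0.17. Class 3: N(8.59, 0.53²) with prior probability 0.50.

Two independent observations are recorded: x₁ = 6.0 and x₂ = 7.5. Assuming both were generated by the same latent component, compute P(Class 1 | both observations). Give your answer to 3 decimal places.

P(component k | x) = π_k·f_k(x) / marginal(x), where marginal(x) = Σ_j π_j·f_j(x).
Since both observations come from the same component, the likelihood for component k is f_k(x₁)·f_k(x₂).
  p_1 = [0.259657] × [0.175649] = 0.0456085
  p_2 = [0.396978] × [0.229588] = 0.0911413
  p_3 = [4.90905e-06] × [0.0908205] = 4.45842e-07
Multiply by the mixture weights:
  π_1·p_1 = 0.33 × 0.0456085 = 0.0150508
  π_2·p_2 = 0.17 × 0.0911413 = 0.015494
  π_3·p_3 = 0.50 × 4.45842e-07 = 2.22921e-07
Normaliser: 0.0150508 + 0.015494 + 2.22921e-07 = 0.0305451
P(Class 1 | x₁,x₂) ≈ 0.493

0.493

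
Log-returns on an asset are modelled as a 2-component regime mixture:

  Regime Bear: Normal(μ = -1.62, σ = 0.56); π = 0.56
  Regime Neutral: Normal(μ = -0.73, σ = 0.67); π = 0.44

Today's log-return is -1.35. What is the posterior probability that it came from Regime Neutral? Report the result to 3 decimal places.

0.325

Apply Bayes' rule: the posterior for each component is proportional to its prior times its likelihood at x.
Evaluate each component's likelihood at the observed value:
  f_Bear = 0.634225
  f_Neutral = 0.388051
Multiply by the mixture weights:
  π_Bear·f_Bear = 0.56 × 0.634225 = 0.355166
  π_Neutral·f_Neutral = 0.44 × 0.388051 = 0.170742
Evidence: 0.355166 + 0.170742 = 0.525909
So the posterior for Regime Neutral is 0.170742 / 0.525909 ≈ 0.325.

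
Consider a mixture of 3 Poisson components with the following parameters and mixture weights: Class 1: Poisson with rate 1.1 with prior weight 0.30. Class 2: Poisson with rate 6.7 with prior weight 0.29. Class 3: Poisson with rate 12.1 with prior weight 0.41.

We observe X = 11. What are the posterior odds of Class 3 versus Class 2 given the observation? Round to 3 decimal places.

4.256

The posterior odds equal the prior odds times the likelihood ratio: (P(Z=i)/P(Z=j))·(f_i(x)/f_j(x)).
Evaluate each component's likelihood at the observed value:
  L_1 = e^(−1.1)·1.1^11/11! = 2.37925e-08
  L_2 = e^(−6.7)·6.7^11/11! = 0.0376612
  L_3 = e^(−12.1)·12.1^11/11! = 0.113376
0.0464841 / 0.0109217 ≈ 4.256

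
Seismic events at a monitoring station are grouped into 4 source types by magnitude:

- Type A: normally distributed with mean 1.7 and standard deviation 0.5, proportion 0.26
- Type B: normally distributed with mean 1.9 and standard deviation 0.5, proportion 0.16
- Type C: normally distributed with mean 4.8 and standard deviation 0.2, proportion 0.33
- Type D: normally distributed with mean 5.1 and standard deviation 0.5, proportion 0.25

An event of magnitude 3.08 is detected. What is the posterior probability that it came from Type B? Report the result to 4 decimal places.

By Bayes' theorem, P(k | x) = π_k f_k(x) / Σ_j π_j f_j(x).
Normal densities:
  f_A = (1/(0.5·√(2π)))·exp(−(3.08−1.7)²/(2·0.5²)) = 0.797885·exp(-3.80880) = 0.0176929
  f_B = (1/(0.5·√(2π)))·exp(−(3.08−1.9)²/(2·0.5²)) = 0.797885·exp(-2.78480) = 0.0492625
  f_C = (1/(0.2·√(2π)))·exp(−(3.08−4.8)²/(2·0.2²)) = 1.994711·exp(-36.98000) = 1.73648e-16
  f_D = (1/(0.5·√(2π)))·exp(−(3.08−5.1)²/(2·0.5²)) = 0.797885·exp(-8.16080) = 0.000227903
Multiply by the mixture weights:
  π_A·f_A = 0.26 × 0.0176929 = 0.00460016
  π_B·f_B = 0.16 × 0.0492625 = 0.00788201
  π_C·f_C = 0.33 × 1.73648e-16 = 5.73039e-17
  π_D·f_D = 0.25 × 0.000227903 = 5.69757e-05
Normaliser: 0.00460016 + 0.00788201 + 5.73039e-17 + 5.69757e-05 = 0.0125391
P(Type B | 3.08) = 0.00788201 / 0.0125391 ≈ 0.6286

0.6286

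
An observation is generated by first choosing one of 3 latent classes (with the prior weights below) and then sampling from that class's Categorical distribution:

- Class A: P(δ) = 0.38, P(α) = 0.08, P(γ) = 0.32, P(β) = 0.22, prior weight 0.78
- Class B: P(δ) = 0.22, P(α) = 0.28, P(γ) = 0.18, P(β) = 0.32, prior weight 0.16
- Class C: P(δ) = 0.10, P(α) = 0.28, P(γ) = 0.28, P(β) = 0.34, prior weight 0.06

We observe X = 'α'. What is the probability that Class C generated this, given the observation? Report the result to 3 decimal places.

P(component k | x) = π_k·f_k(x) / marginal(x), where marginal(x) = Σ_j π_j·f_j(x).
Component likelihoods at x = 'α':
  p_A = P(α | comp) = 0.08
  p_B = P(α | comp) = 0.28
  p_C = P(α | comp) = 0.28
Prior × likelihood for each component:
  π_A·p_A = 0.78 × 0.08 = 0.0624
  π_B·p_B = 0.16 × 0.28 = 0.0448
  π_C·p_C = 0.06 × 0.28 = 0.0168
Marginal: 0.0624 + 0.0448 + 0.0168 = 0.124
P(Class C | x) ≈ 0.135

0.135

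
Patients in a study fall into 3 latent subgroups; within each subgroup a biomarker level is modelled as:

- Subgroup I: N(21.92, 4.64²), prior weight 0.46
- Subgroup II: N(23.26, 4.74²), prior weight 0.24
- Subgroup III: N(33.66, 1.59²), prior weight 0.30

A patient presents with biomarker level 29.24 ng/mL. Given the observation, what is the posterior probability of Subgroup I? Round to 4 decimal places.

0.5159

The responsibility of component k is w_k f_k(x) divided by Σ_j w_j f_j(x).
Evaluate each component's likelihood at the observed value:
  L_I = 0.024772
  L_II = 0.0379761
  L_III = 0.0052658
Prior × likelihood for each component:
  w_I·L_I = 0.46 × 0.024772 = 0.0113951
  w_II·L_II = 0.24 × 0.0379761 = 0.00911427
  w_III·L_III = 0.30 × 0.0052658 = 0.00157974
Marginal: 0.0113951 + 0.00911427 + 0.00157974 = 0.0220891
So the posterior for Subgroup I is 0.0113951 / 0.0220891 ≈ 0.5159.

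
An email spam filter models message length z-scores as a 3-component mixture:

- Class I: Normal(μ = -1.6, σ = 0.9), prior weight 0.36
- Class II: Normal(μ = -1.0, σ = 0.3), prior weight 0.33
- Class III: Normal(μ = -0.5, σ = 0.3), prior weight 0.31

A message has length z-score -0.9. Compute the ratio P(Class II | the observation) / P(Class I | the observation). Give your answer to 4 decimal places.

Only the two components matter; the odds are (P(Z=i) f_i(x)) / (P(Z=j) f_j(x)).
Normal densities:
  L_I = 0.327572
  L_II = 1.25794
  L_III = 0.5467
0.415122 / 0.117926 ≈ 3.5202

3.5202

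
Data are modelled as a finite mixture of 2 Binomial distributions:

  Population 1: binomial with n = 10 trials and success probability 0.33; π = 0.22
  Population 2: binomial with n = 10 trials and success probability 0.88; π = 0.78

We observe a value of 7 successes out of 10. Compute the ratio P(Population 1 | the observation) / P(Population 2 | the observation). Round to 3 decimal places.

Only the two components matter; the odds are (w_i f_i(x)) / (w_j f_j(x)).
Evaluate each component's likelihood at the observed value:
  f_1 = 0.0153817
  f_2 = 0.084743
Posterior odds = (w_1·f_1) / (w_2·f_2) = (0.22·0.0153817) / (0.78·0.084743) = 0.00338397 / 0.0660995 ≈ 0.051

0.051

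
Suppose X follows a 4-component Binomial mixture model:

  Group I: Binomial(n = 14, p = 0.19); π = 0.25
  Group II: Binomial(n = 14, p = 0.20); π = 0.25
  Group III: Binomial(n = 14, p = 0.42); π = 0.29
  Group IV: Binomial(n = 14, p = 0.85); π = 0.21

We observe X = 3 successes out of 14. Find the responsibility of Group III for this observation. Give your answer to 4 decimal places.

0.1361

Posterior ∝ prior × likelihood, so P(k | x) ∝ P(Z=k) f_k(x); normalise over all components.
Evaluate each component's likelihood at the observed value:
  p_I = C(14,3)·0.19^3·0.81^11 = 364·0.006859·0.0984771 = 0.245865
  p_II = C(14,3)·0.20^3·0.80^11 = 364·0.008·0.0858993 = 0.250139
  p_III = C(14,3)·0.42^3·0.58^11 = 364·0.074088·0.00249866 = 0.0673841
  p_IV = C(14,3)·0.85^3·0.15^11 = 364·0.614125·8.64976e-10 = 1.93358e-07
Weight by the priors:
  P(Z=I)·p_I = 0.25 × 0.245865 = 0.0614663
  P(Z=II)·p_II = 0.25 × 0.250139 = 0.0625347
  P(Z=III)·p_III = 0.29 × 0.0673841 = 0.0195414
  P(Z=IV)·p_IV = 0.21 × 1.93358e-07 = 4.06052e-08
Evidence: 0.0614663 + 0.0625347 + 0.0195414 + 4.06052e-08 = 0.143542
Responsibility of Group III: 0.0195414 / 0.143542 ≈ 0.1361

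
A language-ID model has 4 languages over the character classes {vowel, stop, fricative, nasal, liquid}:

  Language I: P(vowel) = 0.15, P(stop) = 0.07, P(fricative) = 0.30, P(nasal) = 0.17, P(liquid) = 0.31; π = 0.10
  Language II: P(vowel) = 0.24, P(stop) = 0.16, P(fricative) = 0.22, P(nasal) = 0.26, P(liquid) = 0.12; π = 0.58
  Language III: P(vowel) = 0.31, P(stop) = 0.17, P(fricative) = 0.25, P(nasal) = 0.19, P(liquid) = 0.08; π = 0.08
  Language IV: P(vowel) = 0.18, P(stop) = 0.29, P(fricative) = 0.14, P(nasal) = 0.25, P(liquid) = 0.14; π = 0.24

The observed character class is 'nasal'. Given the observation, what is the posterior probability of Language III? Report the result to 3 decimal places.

The responsibility of component k is w_k f_k(x) divided by Σ_j w_j f_j(x).
Evaluate each component's likelihood at the observed value:
  p_I = 0.17
  p_II = 0.26
  p_III = 0.19
  p_IV = 0.25
Unnormalised posteriors:
  w_I·p_I = 0.10 × 0.17 = 0.017
  w_II·p_II = 0.58 × 0.26 = 0.1508
  w_III·p_III = 0.08 × 0.19 = 0.0152
  w_IV·p_IV = 0.24 × 0.25 = 0.06
Evidence: 0.017 + 0.1508 + 0.0152 + 0.06 = 0.243
So the posterior for Language III is 0.0152 / 0.243 ≈ 0.063.

0.063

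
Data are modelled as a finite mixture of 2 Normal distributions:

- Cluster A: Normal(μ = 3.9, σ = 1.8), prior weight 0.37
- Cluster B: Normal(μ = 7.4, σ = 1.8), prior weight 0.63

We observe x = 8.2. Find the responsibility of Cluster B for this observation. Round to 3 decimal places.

0.964

By Bayes' theorem, P(k | x) = P(Z=k) f_k(x) / Σ_j P(Z=j) f_j(x).
Component likelihoods at x = 8.2:
  p_A = (1/(1.8·√(2π)))·exp(−(8.2−3.9)²/(2·1.8²)) = 0.221635·exp(-2.85340) = 0.0127769
  p_B = (1/(1.8·√(2π)))·exp(−(8.2−7.4)²/(2·1.8²)) = 0.221635·exp(-0.09877) = 0.200791
Weight by the priors:
  P(Z=A)·p_A = 0.37 × 0.0127769 = 0.00472743
  P(Z=B)·p_B = 0.63 × 0.200791 = 0.126498
Sum: 0.00472743 + 0.126498 = 0.131226
So the posterior for Cluster B is 0.126498 / 0.131226 ≈ 0.964.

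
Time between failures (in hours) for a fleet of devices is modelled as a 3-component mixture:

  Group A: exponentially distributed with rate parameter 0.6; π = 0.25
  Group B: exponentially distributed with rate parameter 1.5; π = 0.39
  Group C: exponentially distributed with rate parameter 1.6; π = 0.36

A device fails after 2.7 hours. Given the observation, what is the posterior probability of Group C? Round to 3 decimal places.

By Bayes' theorem, P(k | x) = w_k f_k(x) / Σ_j w_j f_j(x).
Component likelihoods at x = 2.7 hours:
  f_A = 0.6·e^(−0.6·2.7) = 0.6·e^(−1.6200) = 0.118739
  f_B = 1.5·e^(−1.5·2.7) = 1.5·e^(−4.0500) = 0.0261336
  f_C = 1.6·e^(−1.6·2.7) = 1.6·e^(−4.3200) = 0.0212798
Prior × likelihood for each component:
  w_A·f_A = 0.25 × 0.118739 = 0.0296848
  w_B·f_B = 0.39 × 0.0261336 = 0.0101921
  w_C·f_C = 0.36 × 0.0212798 = 0.00766073
Marginal: 0.0296848 + 0.0101921 + 0.00766073 = 0.0475376
P(Group C | 2.7 hours) = 0.00766073 / 0.0475376 ≈ 0.161

0.161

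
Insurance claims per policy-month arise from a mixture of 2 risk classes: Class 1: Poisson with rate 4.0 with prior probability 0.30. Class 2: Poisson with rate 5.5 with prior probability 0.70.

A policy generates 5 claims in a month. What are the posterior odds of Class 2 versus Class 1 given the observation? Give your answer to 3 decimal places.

2.559

The posterior odds equal the prior odds times the likelihood ratio: (w_i/w_j)·(f_i(x)/f_j(x)).
Evaluate each component's likelihood at the observed value:
  f_1 = e^(−4.0)·4.0^5/5! = 0.156293
  f_2 = e^(−5.5)·5.5^5/5! = 0.171401
0.11998 / 0.046888 ≈ 2.559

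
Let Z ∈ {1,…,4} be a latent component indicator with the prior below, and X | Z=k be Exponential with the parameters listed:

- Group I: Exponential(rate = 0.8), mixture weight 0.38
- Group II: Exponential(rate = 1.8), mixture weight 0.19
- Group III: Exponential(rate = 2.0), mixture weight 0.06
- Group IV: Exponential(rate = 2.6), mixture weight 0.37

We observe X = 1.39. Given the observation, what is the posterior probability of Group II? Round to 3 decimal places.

0.174

P(component k | x) = P(Z=k)·f_k(x) / marginal(x), where marginal(x) = Σ_j P(Z=j)·f_j(x).
Evaluate each component's likelihood at the observed value:
  f_I = 0.26312
  f_II = 0.147458
  f_III = 0.124077
  f_IV = 0.070054
Multiply by the mixture weights:
  P(Z=I)·f_I = 0.38 × 0.26312 = 0.0999858
  P(Z=II)·f_II = 0.19 × 0.147458 = 0.028017
  P(Z=III)·f_III = 0.06 × 0.124077 = 0.00744462
  P(Z=IV)·f_IV = 0.37 × 0.070054 = 0.02592
Denominator: 0.0999858 + 0.028017 + 0.00744462 + 0.02592 = 0.161367
P(Group II | x) ≈ 0.174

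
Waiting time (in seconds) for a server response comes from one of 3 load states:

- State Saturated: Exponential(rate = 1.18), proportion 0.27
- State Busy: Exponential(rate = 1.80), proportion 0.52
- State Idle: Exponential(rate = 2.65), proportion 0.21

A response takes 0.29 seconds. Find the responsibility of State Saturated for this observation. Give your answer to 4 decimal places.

The responsibility of component k is π_k f_k(x) divided by Σ_j π_j f_j(x).
Exponential densities:
  p_Saturated = 0.838043
  p_Busy = 1.068
  p_Idle = 1.22883
Unnormalised posteriors:
  π_Saturated·p_Saturated = 0.27 × 0.838043 = 0.226272
  π_Busy·p_Busy = 0.52 × 1.068 = 0.555359
  π_Idle·p_Idle = 0.21 × 1.22883 = 0.258054
Normaliser: 0.226272 + 0.555359 + 0.258054 = 1.03968
So the posterior for State Saturated is 0.226272 / 1.03968 ≈ 0.2176.

0.2176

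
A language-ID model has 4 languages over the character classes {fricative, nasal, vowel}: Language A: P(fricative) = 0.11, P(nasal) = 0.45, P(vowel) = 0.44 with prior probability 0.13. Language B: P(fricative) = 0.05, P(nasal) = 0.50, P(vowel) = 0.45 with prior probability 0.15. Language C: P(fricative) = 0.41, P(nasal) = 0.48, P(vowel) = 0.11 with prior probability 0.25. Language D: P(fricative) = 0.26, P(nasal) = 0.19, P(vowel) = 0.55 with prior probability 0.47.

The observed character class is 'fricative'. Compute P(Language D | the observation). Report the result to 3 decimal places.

By Bayes' theorem, P(k | x) = w_k f_k(x) / Σ_j w_j f_j(x).
Categorical probabilities:
  p_A = 0.11
  p_B = 0.05
  p_C = 0.41
  p_D = 0.26
Multiply by the mixture weights:
  w_A·p_A = 0.13 × 0.11 = 0.0143
  w_B·p_B = 0.15 × 0.05 = 0.0075
  w_C·p_C = 0.25 × 0.41 = 0.1025
  w_D·p_D = 0.47 × 0.26 = 0.1222
Normaliser: 0.0143 + 0.0075 + 0.1025 + 0.1222 = 0.2465
Responsibility of Language D: 0.1222 / 0.2465 ≈ 0.496

0.496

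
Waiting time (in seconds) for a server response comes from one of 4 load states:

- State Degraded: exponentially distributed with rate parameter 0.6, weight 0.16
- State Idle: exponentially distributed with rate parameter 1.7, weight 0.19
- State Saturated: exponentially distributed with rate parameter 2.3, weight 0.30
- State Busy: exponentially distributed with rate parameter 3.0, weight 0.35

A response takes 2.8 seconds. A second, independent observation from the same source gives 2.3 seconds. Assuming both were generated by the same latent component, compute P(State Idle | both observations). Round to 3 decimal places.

P(component k | x) = π_k·f_k(x) / marginal(x), where marginal(x) = Σ_j π_j·f_j(x).
Since both observations come from the same component, the likelihood for component k is f_k(x₁)·f_k(x₂).
  p_Degraded = [0.111824] × [0.150947] = 0.0168796
  p_Idle = [0.0145615] × [0.0340689] = 0.000496095
  p_Saturated = [0.00367174] × [0.011596] = 4.25776e-05
  p_Busy = [0.000674602] × [0.00302336] = 2.03956e-06
Prior × likelihood for each component:
  π_Degraded·p_Degraded = 0.16 × 0.0168796 = 0.00270073
  π_Idle·p_Idle = 0.19 × 0.000496095 = 9.4258e-05
  π_Saturated·p_Saturated = 0.30 × 4.25776e-05 = 1.27733e-05
  π_Busy·p_Busy = 0.35 × 2.03956e-06 = 7.13847e-07
Normaliser: 0.00270073 + 9.4258e-05 + 1.27733e-05 + 7.13847e-07 = 0.00280848
So the posterior for State Idle is 9.4258e-05 / 0.00280848 ≈ 0.034.

0.034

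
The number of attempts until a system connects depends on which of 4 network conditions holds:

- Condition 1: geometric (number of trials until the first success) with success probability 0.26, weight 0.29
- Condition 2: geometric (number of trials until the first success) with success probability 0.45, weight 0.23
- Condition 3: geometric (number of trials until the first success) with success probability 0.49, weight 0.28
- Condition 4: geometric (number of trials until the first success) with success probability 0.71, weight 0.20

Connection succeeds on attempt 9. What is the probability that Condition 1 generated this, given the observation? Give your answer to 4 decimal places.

0.8187

P(component k | x) = w_k·f_k(x) / marginal(x), where marginal(x) = Σ_j w_j·f_j(x).
Component likelihoods at x = 9:
  p_1 = 0.26·(1−0.26)^8 = 0.26·0.0899195 = 0.0233791
  p_2 = 0.45·(1−0.45)^8 = 0.45·0.00837339 = 0.00376803
  p_3 = 0.49·(1−0.49)^8 = 0.49·0.00457679 = 0.00224263
  p_4 = 0.71·(1−0.71)^8 = 0.71·5.00246e-05 = 3.55175e-05
Unnormalised posteriors:
  w_1·p_1 = 0.29 × 0.0233791 = 0.00677993
  w_2·p_2 = 0.23 × 0.00376803 = 0.000866646
  w_3·p_3 = 0.28 × 0.00224263 = 0.000627936
  w_4·p_4 = 0.20 × 3.55175e-05 = 7.1035e-06
Evidence: 0.00677993 + 0.000866646 + 0.000627936 + 7.1035e-06 = 0.00828161
P(Condition 1 | 9) = 0.00677993 / 0.00828161 ≈ 0.8187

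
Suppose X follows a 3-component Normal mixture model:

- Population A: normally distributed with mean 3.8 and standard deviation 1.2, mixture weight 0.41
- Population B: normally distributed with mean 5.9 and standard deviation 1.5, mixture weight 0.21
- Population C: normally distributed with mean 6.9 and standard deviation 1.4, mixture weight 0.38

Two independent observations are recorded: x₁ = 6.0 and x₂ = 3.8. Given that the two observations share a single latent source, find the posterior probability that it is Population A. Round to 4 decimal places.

The responsibility of component k is π_k f_k(x) divided by Σ_j π_j f_j(x).
Since both observations come from the same component, the likelihood for component k is f_k(x₁)·f_k(x₂).
  f_A = [0.061926] × [0.332452] = 0.0205874
  f_B = [0.265371] × [0.0998183] = 0.0264889
  f_C = [0.231762] × [0.0245525] = 0.00569034
Prior × likelihood for each component:
  π_A·f_A = 0.41 × 0.0205874 = 0.00844084
  π_B·f_B = 0.21 × 0.0264889 = 0.00556267
  π_C·f_C = 0.38 × 0.00569034 = 0.00216233
Marginal: 0.00844084 + 0.00556267 + 0.00216233 = 0.0161658
So the posterior for Population A is 0.00844084 / 0.0161658 ≈ 0.5221.

0.5221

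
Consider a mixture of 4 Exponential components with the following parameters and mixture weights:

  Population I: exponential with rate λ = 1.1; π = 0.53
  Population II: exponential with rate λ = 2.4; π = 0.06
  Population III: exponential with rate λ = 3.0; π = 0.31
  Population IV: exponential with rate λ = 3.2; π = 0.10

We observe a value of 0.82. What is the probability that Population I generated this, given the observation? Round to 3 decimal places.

Posterior ∝ prior × likelihood, so P(k | x) ∝ π_k f_k(x); normalise over all components.
Exponential densities:
  f_I = 1.1·e^(−1.1·0.82) = 1.1·e^(−0.9020) = 0.446333
  f_II = 2.4·e^(−2.4·0.82) = 2.4·e^(−1.9680) = 0.335367
  f_III = 3.0·e^(−3.0·0.82) = 3.0·e^(−2.4600) = 0.256305
  f_IV = 3.2·e^(−3.2·0.82) = 3.2·e^(−2.6240) = 0.232039
Prior × likelihood for each component:
  π_I·f_I = 0.53 × 0.446333 = 0.236557
  π_II·f_II = 0.06 × 0.335367 = 0.020122
  π_III·f_III = 0.31 × 0.256305 = 0.0794545
  π_IV·f_IV = 0.10 × 0.232039 = 0.0232039
Marginal: 0.236557 + 0.020122 + 0.0794545 + 0.0232039 = 0.359337
So the posterior for Population I is 0.236557 / 0.359337 ≈ 0.658.

0.658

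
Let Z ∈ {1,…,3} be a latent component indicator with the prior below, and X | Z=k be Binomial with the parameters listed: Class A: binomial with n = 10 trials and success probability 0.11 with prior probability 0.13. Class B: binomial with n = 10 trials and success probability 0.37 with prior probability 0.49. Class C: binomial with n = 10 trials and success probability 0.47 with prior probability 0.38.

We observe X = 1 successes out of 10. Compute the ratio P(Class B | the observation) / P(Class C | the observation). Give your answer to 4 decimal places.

Only the two components matter; the odds are (π_i f_i(x)) / (π_j f_j(x)).
Binomial probabilities:
  p_A = C(10,1)·0.11^1·0.89^9 = 10·0.11·0.350356 = 0.385392
  p_B = C(10,1)·0.37^1·0.63^9 = 10·0.37·0.0156338 = 0.0578451
  p_C = C(10,1)·0.47^1·0.53^9 = 10·0.47·0.00329976 = 0.0155089
Posterior odds = (π_B·p_B) / (π_C·p_C) = (0.49·0.0578451) / (0.38·0.0155089) = 0.0283441 / 0.00589338 ≈ 4.8095

4.8095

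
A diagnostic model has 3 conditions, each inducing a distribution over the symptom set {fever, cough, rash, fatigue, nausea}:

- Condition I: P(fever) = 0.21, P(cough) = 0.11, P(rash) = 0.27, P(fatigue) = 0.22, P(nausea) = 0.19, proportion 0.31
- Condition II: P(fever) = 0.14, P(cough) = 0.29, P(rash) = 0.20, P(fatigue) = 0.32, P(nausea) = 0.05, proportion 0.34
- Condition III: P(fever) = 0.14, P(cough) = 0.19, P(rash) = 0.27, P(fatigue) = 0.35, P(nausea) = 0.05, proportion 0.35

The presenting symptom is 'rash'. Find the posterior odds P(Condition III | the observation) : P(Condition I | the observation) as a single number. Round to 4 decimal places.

Since P(k|x) ∝ w_k f_k(x), the posterior odds are w_i f_i(x) / (w_j f_j(x)).
Evaluate each component's likelihood at the observed value:
  p_I = P(rash | comp) = 0.27
  p_II = P(rash | comp) = 0.20
  p_III = P(rash | comp) = 0.27
0.0945 / 0.0837 ≈ 1.1290

1.1290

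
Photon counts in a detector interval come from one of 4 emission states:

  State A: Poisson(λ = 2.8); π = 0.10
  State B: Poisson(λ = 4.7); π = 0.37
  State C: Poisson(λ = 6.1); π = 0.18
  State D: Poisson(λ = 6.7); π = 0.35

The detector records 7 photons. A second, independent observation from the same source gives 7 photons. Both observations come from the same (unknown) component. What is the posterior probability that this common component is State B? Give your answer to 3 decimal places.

0.216

Posterior ∝ prior × likelihood, so P(k | x) ∝ w_k f_k(x); normalise over all components.
Since both observations come from the same component, the likelihood for component k is f_k(x₁)·f_k(x₂).
  p_A = [0.0162799] × [0.0162799] = 0.000265034
  p_B = [0.0914261] × [0.0914261] = 0.00835874
  p_C = [0.139856] × [0.139856] = 0.0195598
  p_D = [0.14802] × [0.14802] = 0.0219099
Multiply by the mixture weights:
  w_A·p_A = 0.10 × 0.000265034 = 2.65034e-05
  w_B·p_B = 0.37 × 0.00835874 = 0.00309273
  w_C·p_C = 0.18 × 0.0195598 = 0.00352076
  w_D·p_D = 0.35 × 0.0219099 = 0.00766846
Denominator: 2.65034e-05 + 0.00309273 + 0.00352076 + 0.00766846 = 0.0143085
Responsibility of State B: 0.00309273 / 0.0143085 ≈ 0.216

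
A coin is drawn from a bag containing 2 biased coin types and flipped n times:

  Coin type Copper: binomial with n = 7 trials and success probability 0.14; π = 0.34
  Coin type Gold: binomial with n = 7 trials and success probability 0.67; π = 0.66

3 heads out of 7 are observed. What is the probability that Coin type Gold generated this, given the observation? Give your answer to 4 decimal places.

Apply Bayes' rule: the posterior for each component is proportional to its prior times its likelihood at x.
Component likelihoods at x = 3 heads out of 7:
  L_Copper = C(7,3)·0.14^3·0.86^4 = 35·0.002744·0.547008 = 0.0525347
  L_Gold = C(7,3)·0.67^3·0.33^4 = 35·0.300763·0.0118592 = 0.124838
Prior × likelihood for each component:
  P(Z=Copper)·L_Copper = 0.34 × 0.0525347 = 0.0178618
  P(Z=Gold)·L_Gold = 0.66 × 0.124838 = 0.0823933
Denominator: 0.0178618 + 0.0823933 = 0.100255
P(Coin type Gold | data) ≈ 0.8218

0.8218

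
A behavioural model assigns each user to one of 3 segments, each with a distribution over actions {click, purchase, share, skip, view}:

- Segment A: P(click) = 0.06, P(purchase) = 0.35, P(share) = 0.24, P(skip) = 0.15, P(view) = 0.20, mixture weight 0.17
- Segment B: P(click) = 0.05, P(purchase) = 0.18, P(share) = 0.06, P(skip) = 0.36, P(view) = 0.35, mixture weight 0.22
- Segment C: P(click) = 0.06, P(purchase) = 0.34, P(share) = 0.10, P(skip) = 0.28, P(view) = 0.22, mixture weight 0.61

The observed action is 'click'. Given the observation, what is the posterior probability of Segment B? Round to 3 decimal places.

0.190

Posterior ∝ prior × likelihood, so P(k | x) ∝ π_k f_k(x); normalise over all components.
Evaluate each component's likelihood at the observed value:
  f_A = 0.06
  f_B = 0.05
  f_C = 0.06
Weight by the priors:
  π_A·f_A = 0.17 × 0.06 = 0.0102
  π_B·f_B = 0.22 × 0.05 = 0.011
  π_C·f_C = 0.61 × 0.06 = 0.0366
Denominator: 0.0102 + 0.011 + 0.0366 = 0.0578
P(Segment B | the observation) ≈ 0.190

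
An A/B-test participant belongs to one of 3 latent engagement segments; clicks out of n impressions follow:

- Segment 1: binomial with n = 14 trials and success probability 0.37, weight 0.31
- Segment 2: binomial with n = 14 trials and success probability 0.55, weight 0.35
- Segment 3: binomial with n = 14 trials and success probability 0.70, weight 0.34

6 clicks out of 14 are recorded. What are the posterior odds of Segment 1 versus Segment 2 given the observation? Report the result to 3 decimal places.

Since P(k|x) ∝ π_k f_k(x), the posterior odds are π_i f_i(x) / (π_j f_j(x)).
Component likelihoods at x = 6 clicks out of 14:
  p_1 = C(14,6)·0.37^6·0.63^8 = 3003·0.00256573·0.0248156 = 0.191201
  p_2 = C(14,6)·0.55^6·0.45^8 = 3003·0.0276806·0.00168151 = 0.139776
  p_3 = C(14,6)·0.70^6·0.30^8 = 3003·0.117649·6.561e-05 = 0.02318
Odds = (0.31/0.35) × (0.191201/0.139776) = 0.885714 × 1.36791 ≈ 1.212

1.212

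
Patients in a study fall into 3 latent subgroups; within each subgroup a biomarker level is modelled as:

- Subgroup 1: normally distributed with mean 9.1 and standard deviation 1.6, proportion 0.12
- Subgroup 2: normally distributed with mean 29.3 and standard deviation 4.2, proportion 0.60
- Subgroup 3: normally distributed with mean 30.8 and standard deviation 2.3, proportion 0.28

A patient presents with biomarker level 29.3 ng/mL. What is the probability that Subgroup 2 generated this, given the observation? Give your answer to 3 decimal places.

0.592

The responsibility of component k is w_k f_k(x) divided by Σ_j w_j f_j(x).
Evaluate each component's likelihood at the observed value:
  f_1 = 6.10317e-36
  f_2 = 0.0949863
  f_3 = 0.140224
Multiply by the mixture weights:
  w_1·f_1 = 0.12 × 6.10317e-36 = 7.32381e-37
  w_2·f_2 = 0.60 × 0.0949863 = 0.0569918
  w_3·f_3 = 0.28 × 0.140224 = 0.0392628
Normaliser: 7.32381e-37 + 0.0569918 + 0.0392628 = 0.0962545
P(Subgroup 2 | 29.3 ng/mL) = 0.0569918 / 0.0962545 ≈ 0.592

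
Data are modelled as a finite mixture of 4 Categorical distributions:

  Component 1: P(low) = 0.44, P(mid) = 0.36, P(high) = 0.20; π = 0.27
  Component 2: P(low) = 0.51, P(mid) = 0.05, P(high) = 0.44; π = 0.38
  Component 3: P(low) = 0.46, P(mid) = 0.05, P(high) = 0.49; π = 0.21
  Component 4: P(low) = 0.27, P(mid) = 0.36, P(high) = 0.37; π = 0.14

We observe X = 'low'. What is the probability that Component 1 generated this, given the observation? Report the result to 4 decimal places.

By Bayes' theorem, P(k | x) = π_k f_k(x) / Σ_j π_j f_j(x).
Evaluate each component's likelihood at the observed value:
  f_1 = 0.44
  f_2 = 0.51
  f_3 = 0.46
  f_4 = 0.27
Weight by the priors:
  π_1·f_1 = 0.27 × 0.44 = 0.1188
  π_2·f_2 = 0.38 × 0.51 = 0.1938
  π_3·f_3 = 0.21 × 0.46 = 0.0966
  π_4·f_4 = 0.14 × 0.27 = 0.0378
Sum: 0.1188 + 0.1938 + 0.0966 + 0.0378 = 0.447
P(Component 1 | data) ≈ 0.2658

0.2658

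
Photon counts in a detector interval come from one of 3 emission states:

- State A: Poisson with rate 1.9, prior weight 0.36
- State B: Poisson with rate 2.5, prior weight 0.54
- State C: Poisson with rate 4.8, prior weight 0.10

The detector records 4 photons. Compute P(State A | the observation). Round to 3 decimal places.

P(component k | x) = P(Z=k)·f_k(x) / marginal(x), where marginal(x) = Σ_j P(Z=j)·f_j(x).
Component likelihoods at x = 4 photons:
  L_A = e^(−1.9)·1.9^4/4! = 0.0812164
  L_B = e^(−2.5)·2.5^4/4! = 0.133602
  L_C = e^(−4.8)·4.8^4/4! = 0.182029
Unnormalised posteriors:
  P(Z=A)·L_A = 0.36 × 0.0812164 = 0.0292379
  P(Z=B)·L_B = 0.54 × 0.133602 = 0.072145
  P(Z=C)·L_C = 0.10 × 0.182029 = 0.0182029
Denominator: 0.0292379 + 0.072145 + 0.0182029 = 0.119586
P(State A | x) ≈ 0.244

0.244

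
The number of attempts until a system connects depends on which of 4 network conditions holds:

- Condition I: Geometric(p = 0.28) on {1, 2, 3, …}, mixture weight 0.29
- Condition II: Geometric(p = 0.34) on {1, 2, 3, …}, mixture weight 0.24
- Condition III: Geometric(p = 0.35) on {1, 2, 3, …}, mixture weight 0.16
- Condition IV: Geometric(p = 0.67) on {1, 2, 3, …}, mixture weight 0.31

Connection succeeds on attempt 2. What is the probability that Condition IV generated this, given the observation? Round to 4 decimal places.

P(component k | x) = π_k·f_k(x) / marginal(x), where marginal(x) = Σ_j π_j·f_j(x).
Geometric probabilities:
  f_I = 0.28·(1−0.28)^1 = 0.28·0.72 = 0.2016
  f_II = 0.34·(1−0.34)^1 = 0.34·0.66 = 0.2244
  f_III = 0.35·(1−0.35)^1 = 0.35·0.65 = 0.2275
  f_IV = 0.67·(1−0.67)^1 = 0.67·0.33 = 0.2211
Multiply by the mixture weights:
  π_I·f_I = 0.29 × 0.2016 = 0.058464
  π_II·f_II = 0.24 × 0.2244 = 0.053856
  π_III·f_III = 0.16 × 0.2275 = 0.0364
  π_IV·f_IV = 0.31 × 0.2211 = 0.068541
Normaliser: 0.058464 + 0.053856 + 0.0364 + 0.068541 = 0.217261
P(Condition IV | data) = 0.068541 / 0.217261 ≈ 0.3155

0.3155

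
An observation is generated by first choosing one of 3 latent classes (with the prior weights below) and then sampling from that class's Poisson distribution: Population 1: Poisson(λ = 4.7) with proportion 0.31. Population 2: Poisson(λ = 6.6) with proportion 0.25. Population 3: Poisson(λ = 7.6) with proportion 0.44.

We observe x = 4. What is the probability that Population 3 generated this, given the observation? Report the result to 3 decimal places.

0.267

By Bayes' theorem, P(k | x) = w_k f_k(x) / Σ_j w_j f_j(x).
Evaluate each component's likelihood at the observed value:
  p_1 = 0.184925
  p_2 = 0.107553
  p_3 = 0.0695673
Prior × likelihood for each component:
  w_1·p_1 = 0.31 × 0.184925 = 0.0573268
  w_2·p_2 = 0.25 × 0.107553 = 0.0268882
  w_3·p_3 = 0.44 × 0.0695673 = 0.0306096
Evidence: 0.0573268 + 0.0268882 + 0.0306096 = 0.114825
P(Population 3 | 4) = 0.0306096 / 0.114825 ≈ 0.267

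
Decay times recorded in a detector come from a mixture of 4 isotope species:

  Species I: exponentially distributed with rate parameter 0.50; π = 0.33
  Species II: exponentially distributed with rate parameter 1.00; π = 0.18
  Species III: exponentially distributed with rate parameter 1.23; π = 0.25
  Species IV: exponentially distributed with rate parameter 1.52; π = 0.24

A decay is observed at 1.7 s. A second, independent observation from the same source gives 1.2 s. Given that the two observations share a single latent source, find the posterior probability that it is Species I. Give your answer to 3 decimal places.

Posterior ∝ prior × likelihood, so P(k | x) ∝ π_k f_k(x); normalise over all components.
Since both observations come from the same component, the likelihood for component k is f_k(x₁)·f_k(x₂).
  L_I = [0.213707] × [0.274406] = 0.0586426
  L_II = [0.182684] × [0.301194] = 0.0550232
  L_III = [0.151983] × [0.281117] = 0.042725
  L_IV = [0.114717] × [0.245296] = 0.0281395
Multiply by the mixture weights:
  π_I·L_I = 0.33 × 0.0586426 = 0.019352
  π_II·L_II = 0.18 × 0.0550232 = 0.00990418
  π_III·L_III = 0.25 × 0.042725 = 0.0106812
  π_IV·L_IV = 0.24 × 0.0281395 = 0.00675349
Marginal: 0.019352 + 0.00990418 + 0.0106812 + 0.00675349 = 0.046691
P(Species I | data) ≈ 0.414

0.414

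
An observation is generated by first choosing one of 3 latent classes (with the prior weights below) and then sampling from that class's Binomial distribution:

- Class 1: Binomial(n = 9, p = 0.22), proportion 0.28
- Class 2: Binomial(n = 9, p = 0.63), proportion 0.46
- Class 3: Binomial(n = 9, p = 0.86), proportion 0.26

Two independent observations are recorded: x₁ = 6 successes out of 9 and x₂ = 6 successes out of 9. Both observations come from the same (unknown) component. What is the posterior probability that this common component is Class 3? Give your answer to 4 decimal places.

0.0649

P(component k | x) = P(Z=k)·f_k(x) / marginal(x), where marginal(x) = Σ_j P(Z=j)·f_j(x).
Since both observations come from the same component, the likelihood for component k is f_k(x₁)·f_k(x₂).
  L_1 = [0.00451959] × [0.00451959] = 2.04267e-05
  L_2 = [0.266028] × [0.266028] = 0.070771
  L_3 = [0.0932511] × [0.0932511] = 0.00869577
Weight by the priors:
  P(Z=1)·L_1 = 0.28 × 2.04267e-05 = 5.71948e-06
  P(Z=2)·L_2 = 0.46 × 0.070771 = 0.0325547
  P(Z=3)·L_3 = 0.26 × 0.00869577 = 0.0022609
Normaliser: 5.71948e-06 + 0.0325547 + 0.0022609 = 0.0348213
P(Class 3 | data) ≈ 0.0649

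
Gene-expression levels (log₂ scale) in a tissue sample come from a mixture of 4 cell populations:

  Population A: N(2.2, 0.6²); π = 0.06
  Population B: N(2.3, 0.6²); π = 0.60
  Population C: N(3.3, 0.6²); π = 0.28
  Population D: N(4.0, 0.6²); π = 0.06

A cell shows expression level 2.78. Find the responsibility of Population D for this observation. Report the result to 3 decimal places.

P(component k | x) = π_k·f_k(x) / marginal(x), where marginal(x) = Σ_j π_j·f_j(x).
Component likelihoods at x = 2.78:
  L_A = 0.416722
  L_B = 0.482819
  L_C = 0.456727
  L_D = 0.0841348
Prior × likelihood for each component:
  π_A·L_A = 0.06 × 0.416722 = 0.0250033
  π_B·L_B = 0.60 × 0.482819 = 0.289692
  π_C·L_C = 0.28 × 0.456727 = 0.127884
  π_D·L_D = 0.06 × 0.0841348 = 0.00504809
Denominator: 0.0250033 + 0.289692 + 0.127884 + 0.00504809 = 0.447627
P(Population D | data) = 0.00504809 / 0.447627 ≈ 0.011

0.011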